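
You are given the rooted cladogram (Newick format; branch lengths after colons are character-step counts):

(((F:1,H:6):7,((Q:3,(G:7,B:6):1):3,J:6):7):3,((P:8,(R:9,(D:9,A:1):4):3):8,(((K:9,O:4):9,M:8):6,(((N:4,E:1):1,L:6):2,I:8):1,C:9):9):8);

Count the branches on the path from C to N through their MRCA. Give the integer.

The MRCA of C and N is the node subtending (((K,O),M),(((N,E),L),I),C).
From C up to that node: 1 branch. From N up to the same node: 4 branches. Total: 1 + 4 = 5.

5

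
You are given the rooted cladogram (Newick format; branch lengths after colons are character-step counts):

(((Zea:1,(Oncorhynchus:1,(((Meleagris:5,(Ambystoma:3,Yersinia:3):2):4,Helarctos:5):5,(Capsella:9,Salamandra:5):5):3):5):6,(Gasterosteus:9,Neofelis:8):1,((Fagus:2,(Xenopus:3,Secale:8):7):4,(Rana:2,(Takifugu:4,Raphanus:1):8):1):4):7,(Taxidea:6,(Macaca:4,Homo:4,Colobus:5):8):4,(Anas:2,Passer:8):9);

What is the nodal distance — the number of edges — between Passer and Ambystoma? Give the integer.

10

The MRCA of Passer and Ambystoma is the root of the tree.
From Passer up to that node: 2 branches. From Ambystoma up to the same node: 8 branches. Total: 2 + 8 = 10.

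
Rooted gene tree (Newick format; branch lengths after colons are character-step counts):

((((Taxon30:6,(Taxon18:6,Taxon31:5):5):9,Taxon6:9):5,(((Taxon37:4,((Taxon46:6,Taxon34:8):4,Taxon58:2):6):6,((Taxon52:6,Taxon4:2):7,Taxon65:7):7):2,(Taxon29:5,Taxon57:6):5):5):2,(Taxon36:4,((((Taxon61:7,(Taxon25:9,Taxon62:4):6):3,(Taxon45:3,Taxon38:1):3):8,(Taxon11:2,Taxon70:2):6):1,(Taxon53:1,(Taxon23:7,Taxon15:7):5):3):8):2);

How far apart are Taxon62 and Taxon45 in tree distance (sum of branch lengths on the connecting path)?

19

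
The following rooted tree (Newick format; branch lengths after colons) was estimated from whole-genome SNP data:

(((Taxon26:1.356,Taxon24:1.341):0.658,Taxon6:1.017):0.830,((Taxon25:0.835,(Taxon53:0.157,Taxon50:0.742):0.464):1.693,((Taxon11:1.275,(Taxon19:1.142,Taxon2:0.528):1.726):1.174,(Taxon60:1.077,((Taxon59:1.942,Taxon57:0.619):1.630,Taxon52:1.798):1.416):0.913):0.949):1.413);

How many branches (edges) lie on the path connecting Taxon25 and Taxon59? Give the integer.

The MRCA of Taxon25 and Taxon59 is the node subtending ((Taxon25,(Taxon53,Taxon50)),((Taxon11,(Taxon19,Taxon2)),(Taxon60,((Taxon59,Taxon57),Taxon52)))).
From Taxon25 up to that node: 2 branches. From Taxon59 up to the same node: 5 branches. Total: 2 + 5 = 7.

7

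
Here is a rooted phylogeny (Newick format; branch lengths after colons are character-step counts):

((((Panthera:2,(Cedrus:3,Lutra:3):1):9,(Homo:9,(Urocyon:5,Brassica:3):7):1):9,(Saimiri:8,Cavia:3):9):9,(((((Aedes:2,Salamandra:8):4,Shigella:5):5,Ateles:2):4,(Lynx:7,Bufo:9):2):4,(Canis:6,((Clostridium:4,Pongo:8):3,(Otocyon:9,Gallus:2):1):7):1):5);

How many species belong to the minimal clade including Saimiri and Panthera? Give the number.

8

The MRCA of Saimiri and Panthera is the node subtending (((Panthera,(Cedrus,Lutra)),(Homo,(Urocyon,Brassica))),(Saimiri,Cavia)).
That clade contains 8 terminal taxa: Brassica, Cavia, Cedrus, Homo, Lutra, Panthera, Saimiri, Urocyon.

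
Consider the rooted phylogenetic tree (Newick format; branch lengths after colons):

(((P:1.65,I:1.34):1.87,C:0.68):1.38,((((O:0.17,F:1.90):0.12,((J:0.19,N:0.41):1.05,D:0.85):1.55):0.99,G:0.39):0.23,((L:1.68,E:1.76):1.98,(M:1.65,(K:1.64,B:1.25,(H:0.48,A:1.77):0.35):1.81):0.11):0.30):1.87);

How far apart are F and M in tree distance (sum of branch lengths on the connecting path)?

The path runs F → … → MRCA → … → M; the MRCA is the node subtending ((((O,F),((J,N),D)),G),((L,E),(M,(K,B,(H,A))))).
Branch lengths along that path: 1.90 + 0.12 + 0.99 + 0.23 + 0.30 + 0.11 + 1.65 = 5.30.

5.30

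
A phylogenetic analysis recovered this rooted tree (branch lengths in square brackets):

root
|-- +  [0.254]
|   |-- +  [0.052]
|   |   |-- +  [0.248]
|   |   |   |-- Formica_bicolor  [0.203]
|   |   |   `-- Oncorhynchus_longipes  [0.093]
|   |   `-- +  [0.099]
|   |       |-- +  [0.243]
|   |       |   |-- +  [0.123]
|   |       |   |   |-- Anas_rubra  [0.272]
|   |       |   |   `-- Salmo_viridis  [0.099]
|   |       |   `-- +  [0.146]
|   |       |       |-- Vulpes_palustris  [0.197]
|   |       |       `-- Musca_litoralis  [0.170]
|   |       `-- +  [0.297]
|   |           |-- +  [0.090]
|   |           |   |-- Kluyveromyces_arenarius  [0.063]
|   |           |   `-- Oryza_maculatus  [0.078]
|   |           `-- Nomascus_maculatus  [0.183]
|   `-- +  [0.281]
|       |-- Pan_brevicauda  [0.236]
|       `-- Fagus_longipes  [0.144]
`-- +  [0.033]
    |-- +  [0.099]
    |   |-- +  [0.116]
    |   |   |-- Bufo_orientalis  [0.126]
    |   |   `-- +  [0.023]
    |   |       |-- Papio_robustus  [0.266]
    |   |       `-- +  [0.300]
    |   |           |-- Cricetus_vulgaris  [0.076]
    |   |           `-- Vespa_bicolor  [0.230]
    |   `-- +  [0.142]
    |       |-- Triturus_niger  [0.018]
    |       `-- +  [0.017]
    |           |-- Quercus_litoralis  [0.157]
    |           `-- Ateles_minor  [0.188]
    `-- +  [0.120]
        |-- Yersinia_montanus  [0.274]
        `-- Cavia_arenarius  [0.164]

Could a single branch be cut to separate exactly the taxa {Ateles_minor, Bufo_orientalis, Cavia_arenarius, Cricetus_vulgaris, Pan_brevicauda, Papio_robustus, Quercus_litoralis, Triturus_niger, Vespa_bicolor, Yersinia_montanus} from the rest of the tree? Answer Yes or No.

The MRCA of the listed taxa is the root, so the smallest clade containing them is the whole tree.
That clade also contains Anas_rubra, Fagus_longipes, Formica_bicolor, Kluyveromyces_arenarius, Musca_litoralis, Nomascus_maculatus, Oncorhynchus_longipes, Oryza_maculatus, Salmo_viridis, Vulpes_palustris, which are not in the proposed group, so the group is not monophyletic.

No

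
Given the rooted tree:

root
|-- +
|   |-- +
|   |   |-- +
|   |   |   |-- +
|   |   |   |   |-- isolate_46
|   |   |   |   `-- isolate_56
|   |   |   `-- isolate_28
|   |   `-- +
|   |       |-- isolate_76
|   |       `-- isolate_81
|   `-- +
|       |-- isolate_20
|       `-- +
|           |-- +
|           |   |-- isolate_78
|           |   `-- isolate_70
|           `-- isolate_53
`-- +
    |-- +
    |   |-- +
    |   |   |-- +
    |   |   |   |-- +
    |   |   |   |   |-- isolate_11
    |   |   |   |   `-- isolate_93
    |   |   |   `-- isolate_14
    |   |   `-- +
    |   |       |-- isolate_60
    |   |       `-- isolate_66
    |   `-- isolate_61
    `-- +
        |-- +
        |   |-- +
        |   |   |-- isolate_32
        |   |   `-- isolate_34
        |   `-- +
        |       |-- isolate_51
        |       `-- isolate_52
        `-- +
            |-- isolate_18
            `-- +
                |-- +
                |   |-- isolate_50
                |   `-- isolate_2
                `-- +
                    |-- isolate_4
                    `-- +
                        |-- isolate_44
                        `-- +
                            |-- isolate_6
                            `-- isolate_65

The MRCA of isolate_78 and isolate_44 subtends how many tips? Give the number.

26

The MRCA of isolate_78 and isolate_44 is the root, so the clade is the entire tree.
That clade contains 26 terminal taxa: isolate_11, isolate_14, isolate_18, isolate_2, isolate_20, isolate_28, isolate_32, isolate_34, isolate_4, isolate_44, isolate_46, isolate_50, isolate_51, isolate_52, isolate_53, isolate_56, isolate_6, isolate_60, isolate_61, isolate_65, isolate_66, isolate_70, isolate_76, isolate_78, isolate_81, isolate_93.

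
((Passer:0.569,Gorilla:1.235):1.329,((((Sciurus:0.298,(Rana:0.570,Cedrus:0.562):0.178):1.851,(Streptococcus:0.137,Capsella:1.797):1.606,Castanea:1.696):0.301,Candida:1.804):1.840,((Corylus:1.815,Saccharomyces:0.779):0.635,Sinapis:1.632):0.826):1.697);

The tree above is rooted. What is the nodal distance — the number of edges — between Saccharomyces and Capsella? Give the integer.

The MRCA of Saccharomyces and Capsella is the node subtending ((((Sciurus,(Rana,Cedrus)),(Streptococcus,Capsella),Castanea),Candida),((Corylus,Saccharomyces),Sinapis)).
From Saccharomyces up to that node: 3 branches. From Capsella up to the same node: 4 branches. Total: 3 + 4 = 7.

7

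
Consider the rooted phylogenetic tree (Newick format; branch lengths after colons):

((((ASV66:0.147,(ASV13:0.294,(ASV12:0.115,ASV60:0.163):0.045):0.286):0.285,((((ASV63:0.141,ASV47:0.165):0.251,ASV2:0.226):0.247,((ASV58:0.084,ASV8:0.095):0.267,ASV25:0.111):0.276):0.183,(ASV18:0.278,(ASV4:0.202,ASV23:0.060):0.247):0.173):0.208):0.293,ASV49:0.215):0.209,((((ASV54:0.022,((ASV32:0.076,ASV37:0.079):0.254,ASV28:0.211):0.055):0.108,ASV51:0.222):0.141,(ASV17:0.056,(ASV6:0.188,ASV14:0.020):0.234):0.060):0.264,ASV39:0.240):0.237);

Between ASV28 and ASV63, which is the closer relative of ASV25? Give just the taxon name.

The MRCA of ASV25 and ASV63 subtends (((ASV63,ASV47),ASV2),((ASV58,ASV8),ASV25)) (6 taxa).
The MRCA of ASV25 and ASV28 is the root, subtending the entire tree (23 taxa).
The first is nested inside the second, so ASV25 shares a more recent common ancestor with ASV63.

ASV63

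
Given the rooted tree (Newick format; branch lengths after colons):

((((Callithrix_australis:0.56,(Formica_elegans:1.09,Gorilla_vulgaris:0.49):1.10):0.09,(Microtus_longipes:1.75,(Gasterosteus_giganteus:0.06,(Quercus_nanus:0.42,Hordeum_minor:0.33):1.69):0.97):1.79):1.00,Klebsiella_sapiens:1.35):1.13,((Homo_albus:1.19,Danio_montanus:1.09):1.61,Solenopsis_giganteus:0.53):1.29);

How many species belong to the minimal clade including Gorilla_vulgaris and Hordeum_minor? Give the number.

7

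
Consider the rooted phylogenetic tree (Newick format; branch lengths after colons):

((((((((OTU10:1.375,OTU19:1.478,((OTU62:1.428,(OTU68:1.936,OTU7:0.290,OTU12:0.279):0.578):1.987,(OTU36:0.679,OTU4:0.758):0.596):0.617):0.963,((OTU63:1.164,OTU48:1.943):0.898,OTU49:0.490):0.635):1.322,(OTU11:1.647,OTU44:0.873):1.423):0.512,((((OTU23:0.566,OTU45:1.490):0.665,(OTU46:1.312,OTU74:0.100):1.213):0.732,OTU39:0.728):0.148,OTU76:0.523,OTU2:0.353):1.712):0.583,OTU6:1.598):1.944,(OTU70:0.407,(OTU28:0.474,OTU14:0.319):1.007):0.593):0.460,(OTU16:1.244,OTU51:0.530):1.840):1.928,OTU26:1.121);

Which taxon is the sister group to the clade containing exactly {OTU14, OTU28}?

The clade containing exactly {OTU14, OTU28} attaches to the tree at the node subtending (OTU70,(OTU28,OTU14)).
The other lineage descending from that same node — the sister group — is the single tip OTU70.

OTU70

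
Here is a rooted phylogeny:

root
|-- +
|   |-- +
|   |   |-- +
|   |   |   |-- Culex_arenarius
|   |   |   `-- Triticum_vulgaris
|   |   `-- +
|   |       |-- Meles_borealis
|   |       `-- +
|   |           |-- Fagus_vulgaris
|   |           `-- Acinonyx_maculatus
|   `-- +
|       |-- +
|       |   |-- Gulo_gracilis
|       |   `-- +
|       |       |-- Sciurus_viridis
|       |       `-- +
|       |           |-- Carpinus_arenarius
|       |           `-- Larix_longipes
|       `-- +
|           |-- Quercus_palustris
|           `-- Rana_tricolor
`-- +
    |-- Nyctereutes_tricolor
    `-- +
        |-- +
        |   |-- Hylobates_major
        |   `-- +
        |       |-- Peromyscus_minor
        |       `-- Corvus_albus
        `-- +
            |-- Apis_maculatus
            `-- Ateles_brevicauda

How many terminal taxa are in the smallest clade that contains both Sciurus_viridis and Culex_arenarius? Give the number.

The MRCA of Sciurus_viridis and Culex_arenarius is the node subtending (((Culex_arenarius,Triticum_vulgaris),(Meles_borealis,(Fagus_vulgaris,Acinonyx_maculatus))),((Gulo_gracilis,(Sciurus_viridis,(Carpinus_arenarius,Larix_longipes))),(Quercus_palustris,Rana_tricolor))).
That clade contains 11 terminal taxa: Acinonyx_maculatus, Carpinus_arenarius, Culex_arenarius, Fagus_vulgaris, Gulo_gracilis, Larix_longipes, Meles_borealis, Quercus_palustris, Rana_tricolor, Sciurus_viridis, Triticum_vulgaris.

11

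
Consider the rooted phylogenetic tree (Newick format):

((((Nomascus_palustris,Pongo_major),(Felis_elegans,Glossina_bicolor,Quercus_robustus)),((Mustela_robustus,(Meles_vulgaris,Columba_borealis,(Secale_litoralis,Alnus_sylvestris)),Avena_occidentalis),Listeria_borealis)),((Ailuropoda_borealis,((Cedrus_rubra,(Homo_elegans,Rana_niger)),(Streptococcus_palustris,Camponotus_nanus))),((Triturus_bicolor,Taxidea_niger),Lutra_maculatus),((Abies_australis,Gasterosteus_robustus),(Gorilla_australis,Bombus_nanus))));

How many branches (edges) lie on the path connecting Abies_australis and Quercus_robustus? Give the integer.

8

The MRCA of Abies_australis and Quercus_robustus is the root of the tree.
From Abies_australis up to that node: 4 branches. From Quercus_robustus up to the same node: 4 branches. Total: 4 + 4 = 8.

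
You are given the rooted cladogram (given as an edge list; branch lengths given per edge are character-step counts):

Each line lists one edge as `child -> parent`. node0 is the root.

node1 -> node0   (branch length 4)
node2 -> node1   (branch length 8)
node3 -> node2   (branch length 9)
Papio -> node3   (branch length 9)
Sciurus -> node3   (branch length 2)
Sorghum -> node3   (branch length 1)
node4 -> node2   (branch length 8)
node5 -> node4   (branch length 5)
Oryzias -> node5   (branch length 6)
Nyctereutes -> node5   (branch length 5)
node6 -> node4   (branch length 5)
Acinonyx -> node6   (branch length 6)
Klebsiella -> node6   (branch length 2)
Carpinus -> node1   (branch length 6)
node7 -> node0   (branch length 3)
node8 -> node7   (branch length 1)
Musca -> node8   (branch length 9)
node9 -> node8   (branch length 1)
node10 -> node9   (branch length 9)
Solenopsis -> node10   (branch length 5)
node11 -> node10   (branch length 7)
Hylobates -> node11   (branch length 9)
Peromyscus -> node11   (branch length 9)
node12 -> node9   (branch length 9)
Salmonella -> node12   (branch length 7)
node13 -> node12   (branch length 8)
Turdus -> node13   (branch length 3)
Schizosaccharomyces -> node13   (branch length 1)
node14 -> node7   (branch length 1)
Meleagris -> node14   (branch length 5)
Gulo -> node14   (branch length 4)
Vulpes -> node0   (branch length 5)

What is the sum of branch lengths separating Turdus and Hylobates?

The path runs Turdus → … → MRCA → … → Hylobates; the MRCA is the node subtending ((Solenopsis,(Hylobates,Peromyscus)),(Salmonella,(Turdus,Schizosaccharomyces))).
Branch lengths along that path: 3 + 8 + 9 + 9 + 7 + 9 = 45.

45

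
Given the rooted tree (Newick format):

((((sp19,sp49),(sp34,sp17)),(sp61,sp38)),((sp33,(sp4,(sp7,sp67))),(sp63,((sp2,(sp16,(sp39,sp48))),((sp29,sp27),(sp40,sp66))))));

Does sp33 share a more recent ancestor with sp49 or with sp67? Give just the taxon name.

sp67

The MRCA of sp33 and sp67 subtends (sp33,(sp4,(sp7,sp67))) (4 taxa).
The MRCA of sp33 and sp49 is the root, subtending the entire tree (19 taxa).
The first is nested inside the second, so sp33 shares a more recent common ancestor with sp67.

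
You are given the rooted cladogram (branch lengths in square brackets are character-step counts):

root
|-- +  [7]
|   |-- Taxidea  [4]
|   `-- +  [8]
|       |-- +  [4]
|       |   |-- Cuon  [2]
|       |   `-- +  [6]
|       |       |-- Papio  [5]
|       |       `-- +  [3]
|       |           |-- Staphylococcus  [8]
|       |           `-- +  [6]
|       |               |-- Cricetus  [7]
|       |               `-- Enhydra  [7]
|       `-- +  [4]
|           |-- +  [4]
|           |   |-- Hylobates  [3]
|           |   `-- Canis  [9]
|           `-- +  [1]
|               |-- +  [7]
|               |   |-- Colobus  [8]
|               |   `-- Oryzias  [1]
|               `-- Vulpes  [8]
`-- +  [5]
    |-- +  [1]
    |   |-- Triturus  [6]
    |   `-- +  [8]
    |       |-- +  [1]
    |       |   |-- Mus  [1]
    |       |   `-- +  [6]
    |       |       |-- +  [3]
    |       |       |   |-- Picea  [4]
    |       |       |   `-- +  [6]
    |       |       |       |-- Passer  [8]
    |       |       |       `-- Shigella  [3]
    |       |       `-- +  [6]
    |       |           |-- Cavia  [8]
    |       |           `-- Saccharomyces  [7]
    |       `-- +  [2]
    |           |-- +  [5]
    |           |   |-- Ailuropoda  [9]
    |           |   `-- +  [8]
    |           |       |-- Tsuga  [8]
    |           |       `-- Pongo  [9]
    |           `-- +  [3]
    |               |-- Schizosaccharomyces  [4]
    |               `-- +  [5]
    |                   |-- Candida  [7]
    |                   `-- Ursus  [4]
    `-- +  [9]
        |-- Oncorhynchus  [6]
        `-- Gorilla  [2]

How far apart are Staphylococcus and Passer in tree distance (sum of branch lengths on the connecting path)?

The path runs Staphylococcus → … → MRCA → … → Passer; the MRCA is the root of the tree.
Branch lengths along that path: 8 + 3 + 6 + 4 + 8 + 7 + 5 + 1 + 8 + 1 + 6 + 3 + 6 + 8 = 74.

74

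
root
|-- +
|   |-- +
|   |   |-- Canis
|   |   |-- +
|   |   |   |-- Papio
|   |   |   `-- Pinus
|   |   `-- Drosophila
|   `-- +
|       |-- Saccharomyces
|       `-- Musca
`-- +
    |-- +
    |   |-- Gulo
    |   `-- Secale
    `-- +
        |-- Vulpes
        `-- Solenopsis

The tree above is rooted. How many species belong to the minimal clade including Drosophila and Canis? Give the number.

The MRCA of Drosophila and Canis is the node subtending (Canis,(Papio,Pinus),Drosophila).
That clade contains 4 terminal taxa: Canis, Drosophila, Papio, Pinus.

4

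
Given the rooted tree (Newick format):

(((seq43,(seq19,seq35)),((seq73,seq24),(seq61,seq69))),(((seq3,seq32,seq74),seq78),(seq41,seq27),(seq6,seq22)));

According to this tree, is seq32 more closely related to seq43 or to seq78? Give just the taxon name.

The MRCA of seq32 and seq78 subtends ((seq3,seq32,seq74),seq78) (4 taxa).
The MRCA of seq32 and seq43 is the root, subtending the entire tree (15 taxa).
The first is nested inside the second, so seq32 shares a more recent common ancestor with seq78.

seq78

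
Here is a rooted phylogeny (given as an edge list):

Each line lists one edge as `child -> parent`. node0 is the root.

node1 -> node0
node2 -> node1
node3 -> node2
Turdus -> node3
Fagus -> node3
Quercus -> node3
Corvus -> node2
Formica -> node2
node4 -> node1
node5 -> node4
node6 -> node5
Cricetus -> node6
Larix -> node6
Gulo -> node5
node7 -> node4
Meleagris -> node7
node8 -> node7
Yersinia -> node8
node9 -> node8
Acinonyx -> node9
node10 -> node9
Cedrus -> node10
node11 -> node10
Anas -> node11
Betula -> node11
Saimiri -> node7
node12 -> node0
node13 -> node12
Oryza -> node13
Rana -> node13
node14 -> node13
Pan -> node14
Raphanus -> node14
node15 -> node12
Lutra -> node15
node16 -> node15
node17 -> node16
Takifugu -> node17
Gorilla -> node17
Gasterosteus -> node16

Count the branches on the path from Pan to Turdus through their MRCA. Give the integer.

8

The MRCA of Pan and Turdus is the root of the tree.
From Pan up to that node: 4 branches. From Turdus up to the same node: 4 branches. Total: 4 + 4 = 8.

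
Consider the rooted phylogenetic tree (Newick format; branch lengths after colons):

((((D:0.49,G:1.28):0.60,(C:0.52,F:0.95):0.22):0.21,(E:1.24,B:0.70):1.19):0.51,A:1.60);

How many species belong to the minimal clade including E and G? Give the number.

The MRCA of E and G is the node subtending (((D,G),(C,F)),(E,B)).
That clade contains 6 terminal taxa: B, C, D, E, F, G.

6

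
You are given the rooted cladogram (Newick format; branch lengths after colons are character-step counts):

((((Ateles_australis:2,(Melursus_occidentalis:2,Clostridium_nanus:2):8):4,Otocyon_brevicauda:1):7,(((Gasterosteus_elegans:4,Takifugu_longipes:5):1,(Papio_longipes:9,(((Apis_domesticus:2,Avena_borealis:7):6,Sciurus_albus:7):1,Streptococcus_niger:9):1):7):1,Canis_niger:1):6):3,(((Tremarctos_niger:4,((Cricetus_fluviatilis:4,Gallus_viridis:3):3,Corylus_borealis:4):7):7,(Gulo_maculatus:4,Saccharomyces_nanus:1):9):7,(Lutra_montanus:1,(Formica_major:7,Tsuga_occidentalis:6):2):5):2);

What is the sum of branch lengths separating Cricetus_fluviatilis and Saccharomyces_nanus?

The path runs Cricetus_fluviatilis → … → MRCA → … → Saccharomyces_nanus; the MRCA is the node subtending ((Tremarctos_niger,((Cricetus_fluviatilis,Gallus_viridis),Corylus_borealis)),(Gulo_maculatus,Saccharomyces_nanus)).
Branch lengths along that path: 4 + 3 + 7 + 7 + 9 + 1 = 31.

31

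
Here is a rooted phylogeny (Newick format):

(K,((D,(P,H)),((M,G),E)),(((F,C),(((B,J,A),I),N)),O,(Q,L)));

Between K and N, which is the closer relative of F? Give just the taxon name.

The MRCA of F and N subtends ((F,C),(((B,J,A),I),N)) (7 taxa).
The MRCA of F and K is the root, subtending the entire tree (17 taxa).
The first is nested inside the second, so F shares a more recent common ancestor with N.

N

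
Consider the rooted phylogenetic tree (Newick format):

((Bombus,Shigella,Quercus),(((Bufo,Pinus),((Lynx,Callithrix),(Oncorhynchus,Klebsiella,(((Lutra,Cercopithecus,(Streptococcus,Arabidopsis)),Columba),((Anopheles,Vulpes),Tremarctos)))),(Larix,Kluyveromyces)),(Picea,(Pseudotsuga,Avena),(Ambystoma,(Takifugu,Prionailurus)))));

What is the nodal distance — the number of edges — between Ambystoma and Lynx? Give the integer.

The MRCA of Ambystoma and Lynx is the node subtending (((Bufo,Pinus),((Lynx,Callithrix),(Oncorhynchus,Klebsiella,(((Lutra,Cercopithecus,(Streptococcus,Arabidopsis)),Columba),((Anopheles,Vulpes),Tremarctos)))),(Larix,Kluyveromyces)),(Picea,(Pseudotsuga,Avena),(Ambystoma,(Takifugu,Prionailurus)))).
From Ambystoma up to that node: 3 branches. From Lynx up to the same node: 4 branches. Total: 3 + 4 = 7.

7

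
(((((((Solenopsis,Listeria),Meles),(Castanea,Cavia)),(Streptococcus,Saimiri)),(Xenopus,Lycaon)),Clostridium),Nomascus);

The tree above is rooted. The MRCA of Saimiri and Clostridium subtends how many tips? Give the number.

10

The MRCA of Saimiri and Clostridium is the node subtending ((((((Solenopsis,Listeria),Meles),(Castanea,Cavia)),(Streptococcus,Saimiri)),(Xenopus,Lycaon)),Clostridium).
That clade contains 10 terminal taxa: Castanea, Cavia, Clostridium, Listeria, Lycaon, Meles, Saimiri, Solenopsis, Streptococcus, Xenopus.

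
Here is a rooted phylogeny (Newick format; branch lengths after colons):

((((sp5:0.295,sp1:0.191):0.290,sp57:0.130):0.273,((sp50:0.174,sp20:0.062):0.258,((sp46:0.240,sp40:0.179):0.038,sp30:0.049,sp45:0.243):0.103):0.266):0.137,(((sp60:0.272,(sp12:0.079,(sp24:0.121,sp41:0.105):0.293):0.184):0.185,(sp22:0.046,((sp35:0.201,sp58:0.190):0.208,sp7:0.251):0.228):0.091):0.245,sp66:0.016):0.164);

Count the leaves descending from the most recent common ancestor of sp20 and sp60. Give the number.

18

The MRCA of sp20 and sp60 is the root, so the clade is the entire tree.
That clade contains 18 terminal taxa: sp1, sp12, sp20, sp22, sp24, sp30, sp35, sp40, sp41, sp45, sp46, sp5, sp50, sp57, sp58, sp60, sp66, sp7.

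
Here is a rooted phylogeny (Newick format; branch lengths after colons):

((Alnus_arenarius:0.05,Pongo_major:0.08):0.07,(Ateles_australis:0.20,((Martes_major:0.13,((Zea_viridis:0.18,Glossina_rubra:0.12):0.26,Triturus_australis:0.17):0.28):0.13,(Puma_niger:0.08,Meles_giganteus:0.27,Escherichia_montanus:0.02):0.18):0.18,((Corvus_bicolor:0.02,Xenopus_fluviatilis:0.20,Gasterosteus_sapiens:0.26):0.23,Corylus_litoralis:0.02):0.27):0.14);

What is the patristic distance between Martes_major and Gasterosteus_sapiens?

1.20

The path runs Martes_major → … → MRCA → … → Gasterosteus_sapiens; the MRCA is the node subtending (Ateles_australis,((Martes_major,((Zea_viridis,Glossina_rubra),Triturus_australis)),(Puma_niger,Meles_giganteus,Escherichia_montanus)),((Corvus_bicolor,Xenopus_fluviatilis,Gasterosteus_sapiens),Corylus_litoralis)).
Branch lengths along that path: 0.13 + 0.13 + 0.18 + 0.27 + 0.23 + 0.26 = 1.20.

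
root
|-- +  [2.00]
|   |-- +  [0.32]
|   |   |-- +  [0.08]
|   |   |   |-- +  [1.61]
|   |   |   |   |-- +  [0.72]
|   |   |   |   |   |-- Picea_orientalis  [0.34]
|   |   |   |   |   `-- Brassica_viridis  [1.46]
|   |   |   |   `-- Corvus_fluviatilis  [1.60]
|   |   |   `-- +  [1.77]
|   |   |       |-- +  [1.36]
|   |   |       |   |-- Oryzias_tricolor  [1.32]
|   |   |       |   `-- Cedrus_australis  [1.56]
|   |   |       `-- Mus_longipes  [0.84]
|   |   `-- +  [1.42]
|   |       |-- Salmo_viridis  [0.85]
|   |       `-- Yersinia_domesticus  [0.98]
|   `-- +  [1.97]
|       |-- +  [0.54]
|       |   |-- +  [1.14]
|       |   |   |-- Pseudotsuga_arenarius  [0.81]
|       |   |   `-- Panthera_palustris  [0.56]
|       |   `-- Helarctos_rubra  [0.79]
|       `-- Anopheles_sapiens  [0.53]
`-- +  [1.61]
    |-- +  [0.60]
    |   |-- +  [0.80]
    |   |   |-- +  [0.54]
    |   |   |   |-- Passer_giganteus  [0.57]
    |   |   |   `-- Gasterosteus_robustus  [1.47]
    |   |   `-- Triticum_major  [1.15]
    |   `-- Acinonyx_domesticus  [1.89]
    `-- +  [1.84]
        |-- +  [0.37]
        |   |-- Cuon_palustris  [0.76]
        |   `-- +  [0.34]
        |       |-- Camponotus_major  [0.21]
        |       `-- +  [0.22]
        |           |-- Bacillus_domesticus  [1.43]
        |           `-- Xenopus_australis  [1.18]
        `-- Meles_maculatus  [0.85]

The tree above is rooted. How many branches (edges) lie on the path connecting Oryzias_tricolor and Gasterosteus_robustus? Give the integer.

11

The MRCA of Oryzias_tricolor and Gasterosteus_robustus is the root of the tree.
From Oryzias_tricolor up to that node: 6 branches. From Gasterosteus_robustus up to the same node: 5 branches. Total: 6 + 5 = 11.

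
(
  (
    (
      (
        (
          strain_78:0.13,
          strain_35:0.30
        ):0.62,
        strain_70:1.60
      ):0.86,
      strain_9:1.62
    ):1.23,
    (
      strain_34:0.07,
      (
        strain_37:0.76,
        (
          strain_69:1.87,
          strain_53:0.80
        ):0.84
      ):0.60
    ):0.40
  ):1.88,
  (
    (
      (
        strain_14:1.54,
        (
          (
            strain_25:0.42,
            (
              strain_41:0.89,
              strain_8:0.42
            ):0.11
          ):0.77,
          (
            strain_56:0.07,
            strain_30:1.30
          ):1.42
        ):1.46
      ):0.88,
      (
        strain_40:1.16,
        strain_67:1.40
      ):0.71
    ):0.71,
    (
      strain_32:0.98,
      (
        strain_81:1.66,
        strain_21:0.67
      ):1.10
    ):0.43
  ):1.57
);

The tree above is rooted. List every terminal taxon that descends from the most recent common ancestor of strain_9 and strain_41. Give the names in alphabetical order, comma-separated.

strain_14, strain_21, strain_25, strain_30, strain_32, strain_34, strain_35, strain_37, strain_40, strain_41, strain_53, strain_56, strain_67, strain_69, strain_70, strain_78, strain_8, strain_81, strain_9

Tracing strain_9: it sits inside (((strain_78,strain_35),strain_70),strain_9).
Tracing strain_41: it sits inside (strain_41,strain_8).
The smallest clade enclosing both is the whole tree (their MRCA is the root), so the answer is all 19 tips in alphabetical order.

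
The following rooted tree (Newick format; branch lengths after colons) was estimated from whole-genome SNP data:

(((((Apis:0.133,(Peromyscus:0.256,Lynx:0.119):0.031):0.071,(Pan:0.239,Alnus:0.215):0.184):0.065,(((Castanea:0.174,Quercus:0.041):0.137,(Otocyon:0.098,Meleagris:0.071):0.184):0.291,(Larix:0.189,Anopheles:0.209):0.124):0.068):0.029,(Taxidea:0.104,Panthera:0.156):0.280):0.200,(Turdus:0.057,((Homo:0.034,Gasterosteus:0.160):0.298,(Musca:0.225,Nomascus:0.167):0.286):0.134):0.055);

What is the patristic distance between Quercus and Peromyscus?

The path runs Quercus → … → MRCA → … → Peromyscus; the MRCA is the node subtending (((Apis,(Peromyscus,Lynx)),(Pan,Alnus)),(((Castanea,Quercus),(Otocyon,Meleagris)),(Larix,Anopheles))).
Branch lengths along that path: 0.041 + 0.137 + 0.291 + 0.068 + 0.065 + 0.071 + 0.031 + 0.256 = 0.960.

0.960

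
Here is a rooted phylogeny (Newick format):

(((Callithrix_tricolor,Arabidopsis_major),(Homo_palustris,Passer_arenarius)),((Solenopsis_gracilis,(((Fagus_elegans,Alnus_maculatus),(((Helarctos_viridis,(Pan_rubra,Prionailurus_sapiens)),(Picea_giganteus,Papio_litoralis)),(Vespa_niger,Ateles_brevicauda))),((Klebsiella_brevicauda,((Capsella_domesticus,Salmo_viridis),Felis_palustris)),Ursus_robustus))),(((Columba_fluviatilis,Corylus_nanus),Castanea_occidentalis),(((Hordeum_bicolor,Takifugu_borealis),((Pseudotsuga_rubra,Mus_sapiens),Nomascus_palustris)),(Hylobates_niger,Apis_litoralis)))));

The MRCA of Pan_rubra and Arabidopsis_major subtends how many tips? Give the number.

The MRCA of Pan_rubra and Arabidopsis_major is the root, so the clade is the entire tree.
That clade contains 29 terminal taxa: Alnus_maculatus, Apis_litoralis, Arabidopsis_major, Ateles_brevicauda, Callithrix_tricolor, Capsella_domesticus, Castanea_occidentalis, Columba_fluviatilis, Corylus_nanus, Fagus_elegans, Felis_palustris, Helarctos_viridis, Homo_palustris, Hordeum_bicolor, Hylobates_niger, Klebsiella_brevicauda, Mus_sapiens, Nomascus_palustris, Pan_rubra, Papio_litoralis, Passer_arenarius, Picea_giganteus, Prionailurus_sapiens, Pseudotsuga_rubra, Salmo_viridis, Solenopsis_gracilis, Takifugu_borealis, Ursus_robustus, Vespa_niger.

29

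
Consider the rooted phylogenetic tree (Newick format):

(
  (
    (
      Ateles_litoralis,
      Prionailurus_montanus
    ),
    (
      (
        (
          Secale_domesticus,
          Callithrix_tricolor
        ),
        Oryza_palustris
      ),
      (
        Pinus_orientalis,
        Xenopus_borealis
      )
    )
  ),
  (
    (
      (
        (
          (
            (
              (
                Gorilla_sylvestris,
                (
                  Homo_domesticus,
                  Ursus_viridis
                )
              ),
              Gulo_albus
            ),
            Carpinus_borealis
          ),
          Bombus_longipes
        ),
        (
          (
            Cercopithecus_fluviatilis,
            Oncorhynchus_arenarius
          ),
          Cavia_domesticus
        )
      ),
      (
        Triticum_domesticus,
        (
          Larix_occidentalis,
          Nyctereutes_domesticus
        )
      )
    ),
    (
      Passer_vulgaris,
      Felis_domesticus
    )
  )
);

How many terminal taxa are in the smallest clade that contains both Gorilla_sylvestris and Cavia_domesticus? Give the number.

9

The MRCA of Gorilla_sylvestris and Cavia_domesticus is the node subtending (((((Gorilla_sylvestris,(Homo_domesticus,Ursus_viridis)),Gulo_albus),Carpinus_borealis),Bombus_longipes),((Cercopithecus_fluviatilis,Oncorhynchus_arenarius),Cavia_domesticus)).
That clade contains 9 terminal taxa: Bombus_longipes, Carpinus_borealis, Cavia_domesticus, Cercopithecus_fluviatilis, Gorilla_sylvestris, Gulo_albus, Homo_domesticus, Oncorhynchus_arenarius, Ursus_viridis.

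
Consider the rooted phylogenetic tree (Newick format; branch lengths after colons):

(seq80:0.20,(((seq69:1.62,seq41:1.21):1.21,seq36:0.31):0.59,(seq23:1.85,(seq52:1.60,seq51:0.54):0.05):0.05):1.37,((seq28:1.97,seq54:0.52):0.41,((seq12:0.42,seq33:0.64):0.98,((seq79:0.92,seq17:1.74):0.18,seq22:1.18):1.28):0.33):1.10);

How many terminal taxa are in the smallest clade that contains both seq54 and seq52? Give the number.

The MRCA of seq54 and seq52 is the root, so the clade is the entire tree.
That clade contains 14 terminal taxa: seq12, seq17, seq22, seq23, seq28, seq33, seq36, seq41, seq51, seq52, seq54, seq69, seq79, seq80.

14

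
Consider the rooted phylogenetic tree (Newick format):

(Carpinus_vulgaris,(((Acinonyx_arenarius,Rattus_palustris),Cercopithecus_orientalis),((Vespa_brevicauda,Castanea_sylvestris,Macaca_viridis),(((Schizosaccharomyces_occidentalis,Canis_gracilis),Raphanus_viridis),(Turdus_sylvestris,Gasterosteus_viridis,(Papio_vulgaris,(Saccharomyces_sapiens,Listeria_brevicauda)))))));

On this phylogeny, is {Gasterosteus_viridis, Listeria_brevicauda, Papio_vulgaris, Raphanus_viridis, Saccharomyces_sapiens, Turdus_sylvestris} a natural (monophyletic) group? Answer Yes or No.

No

The MRCA of the listed taxa subtends (((Schizosaccharomyces_occidentalis,Canis_gracilis),Raphanus_viridis),(Turdus_sylvestris,Gasterosteus_viridis,(Papio_vulgaris,(Saccharomyces_sapiens,Listeria_brevicauda)))).
That clade also contains Canis_gracilis, Schizosaccharomyces_occidentalis, which are not in the proposed group, so the group is not monophyletic.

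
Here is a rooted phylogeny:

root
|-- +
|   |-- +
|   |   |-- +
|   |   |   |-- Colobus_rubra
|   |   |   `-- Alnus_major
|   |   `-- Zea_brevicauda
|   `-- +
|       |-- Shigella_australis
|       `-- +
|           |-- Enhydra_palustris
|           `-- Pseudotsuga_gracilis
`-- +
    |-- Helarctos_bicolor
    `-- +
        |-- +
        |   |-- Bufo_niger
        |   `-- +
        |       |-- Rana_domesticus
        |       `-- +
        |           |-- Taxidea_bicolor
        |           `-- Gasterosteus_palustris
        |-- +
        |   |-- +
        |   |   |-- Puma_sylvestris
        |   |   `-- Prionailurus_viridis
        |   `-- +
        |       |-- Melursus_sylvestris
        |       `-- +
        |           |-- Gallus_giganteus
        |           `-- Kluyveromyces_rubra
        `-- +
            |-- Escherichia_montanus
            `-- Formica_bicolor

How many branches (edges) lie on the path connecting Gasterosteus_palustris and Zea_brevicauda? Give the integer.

9

The MRCA of Gasterosteus_palustris and Zea_brevicauda is the root of the tree.
From Gasterosteus_palustris up to that node: 6 branches. From Zea_brevicauda up to the same node: 3 branches. Total: 6 + 3 = 9.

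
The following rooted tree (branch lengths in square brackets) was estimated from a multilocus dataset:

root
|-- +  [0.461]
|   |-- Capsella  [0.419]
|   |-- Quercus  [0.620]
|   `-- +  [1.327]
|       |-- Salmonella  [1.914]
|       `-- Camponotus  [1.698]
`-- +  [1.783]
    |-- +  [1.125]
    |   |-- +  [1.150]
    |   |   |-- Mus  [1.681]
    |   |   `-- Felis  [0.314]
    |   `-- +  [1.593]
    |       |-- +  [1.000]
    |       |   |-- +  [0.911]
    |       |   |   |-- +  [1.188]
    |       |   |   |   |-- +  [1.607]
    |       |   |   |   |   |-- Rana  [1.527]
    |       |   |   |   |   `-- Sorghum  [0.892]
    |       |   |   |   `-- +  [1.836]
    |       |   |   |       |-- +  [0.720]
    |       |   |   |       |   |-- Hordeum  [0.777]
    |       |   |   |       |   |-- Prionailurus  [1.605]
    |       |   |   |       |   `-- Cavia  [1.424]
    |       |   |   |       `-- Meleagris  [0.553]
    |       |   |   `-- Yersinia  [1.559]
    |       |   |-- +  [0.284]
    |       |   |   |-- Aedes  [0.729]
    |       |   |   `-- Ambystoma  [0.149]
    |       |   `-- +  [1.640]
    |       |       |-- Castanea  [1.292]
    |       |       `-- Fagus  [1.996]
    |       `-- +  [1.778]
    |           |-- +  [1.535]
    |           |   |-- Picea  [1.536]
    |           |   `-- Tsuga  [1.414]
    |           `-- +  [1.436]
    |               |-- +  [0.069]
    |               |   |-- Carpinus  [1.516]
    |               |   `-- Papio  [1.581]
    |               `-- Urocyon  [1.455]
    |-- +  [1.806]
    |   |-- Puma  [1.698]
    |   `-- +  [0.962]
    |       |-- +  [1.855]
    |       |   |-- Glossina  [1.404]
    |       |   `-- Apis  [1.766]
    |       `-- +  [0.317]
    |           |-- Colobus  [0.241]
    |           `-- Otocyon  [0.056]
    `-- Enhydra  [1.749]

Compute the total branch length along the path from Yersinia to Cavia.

The path runs Yersinia → … → MRCA → … → Cavia; the MRCA is the node subtending (((Rana,Sorghum),((Hordeum,Prionailurus,Cavia),Meleagris)),Yersinia).
Branch lengths along that path: 1.559 + 1.188 + 1.836 + 0.720 + 1.424 = 6.727.

6.727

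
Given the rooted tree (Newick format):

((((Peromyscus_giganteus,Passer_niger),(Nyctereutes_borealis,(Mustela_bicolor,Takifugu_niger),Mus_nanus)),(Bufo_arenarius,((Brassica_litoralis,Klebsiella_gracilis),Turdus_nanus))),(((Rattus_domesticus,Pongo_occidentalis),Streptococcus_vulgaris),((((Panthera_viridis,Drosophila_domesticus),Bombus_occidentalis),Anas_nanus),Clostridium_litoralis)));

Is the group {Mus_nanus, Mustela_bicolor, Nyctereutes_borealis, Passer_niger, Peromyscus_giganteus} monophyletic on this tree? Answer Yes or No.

The MRCA of the listed taxa subtends ((Peromyscus_giganteus,Passer_niger),(Nyctereutes_borealis,(Mustela_bicolor,Takifugu_niger),Mus_nanus)).
That clade also contains Takifugu_niger, which is not in the proposed group, so the group is not monophyletic.

No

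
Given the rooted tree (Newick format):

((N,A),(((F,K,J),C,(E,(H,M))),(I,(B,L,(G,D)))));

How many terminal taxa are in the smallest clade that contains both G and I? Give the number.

5

The MRCA of G and I is the node subtending (I,(B,L,(G,D))).
That clade contains 5 terminal taxa: B, D, G, I, L.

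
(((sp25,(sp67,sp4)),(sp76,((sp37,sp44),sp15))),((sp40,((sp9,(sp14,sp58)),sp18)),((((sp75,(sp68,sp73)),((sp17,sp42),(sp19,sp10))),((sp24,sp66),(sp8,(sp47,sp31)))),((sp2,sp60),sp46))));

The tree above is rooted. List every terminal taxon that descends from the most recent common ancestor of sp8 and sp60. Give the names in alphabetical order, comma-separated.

Tracing sp8: it sits inside (sp8,(sp47,sp31)).
Tracing sp60: it sits inside (sp2,sp60).
The smallest clade enclosing both is ((((sp75,(sp68,sp73)),((sp17,sp42),(sp19,sp10))),((sp24,sp66),(sp8,(sp47,sp31)))),((sp2,sp60),sp46)); the answer is its 15 terminal taxa in alphabetical order.

sp10, sp17, sp19, sp2, sp24, sp31, sp42, sp46, sp47, sp60, sp66, sp68, sp73, sp75, sp8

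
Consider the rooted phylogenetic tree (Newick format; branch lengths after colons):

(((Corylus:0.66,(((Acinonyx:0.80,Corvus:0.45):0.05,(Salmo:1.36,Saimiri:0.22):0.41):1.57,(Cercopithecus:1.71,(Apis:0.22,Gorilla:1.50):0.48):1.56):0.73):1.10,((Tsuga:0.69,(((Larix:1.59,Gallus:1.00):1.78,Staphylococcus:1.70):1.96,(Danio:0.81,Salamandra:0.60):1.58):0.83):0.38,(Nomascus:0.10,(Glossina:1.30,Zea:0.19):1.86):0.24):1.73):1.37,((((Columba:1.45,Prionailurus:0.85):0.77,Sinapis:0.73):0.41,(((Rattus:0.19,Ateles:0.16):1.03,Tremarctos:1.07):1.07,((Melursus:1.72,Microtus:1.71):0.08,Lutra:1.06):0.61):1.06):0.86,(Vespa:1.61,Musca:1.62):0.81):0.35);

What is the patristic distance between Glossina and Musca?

The path runs Glossina → … → MRCA → … → Musca; the MRCA is the root of the tree.
Branch lengths along that path: 1.30 + 1.86 + 0.24 + 1.73 + 1.37 + 0.35 + 0.81 + 1.62 = 9.28.

9.28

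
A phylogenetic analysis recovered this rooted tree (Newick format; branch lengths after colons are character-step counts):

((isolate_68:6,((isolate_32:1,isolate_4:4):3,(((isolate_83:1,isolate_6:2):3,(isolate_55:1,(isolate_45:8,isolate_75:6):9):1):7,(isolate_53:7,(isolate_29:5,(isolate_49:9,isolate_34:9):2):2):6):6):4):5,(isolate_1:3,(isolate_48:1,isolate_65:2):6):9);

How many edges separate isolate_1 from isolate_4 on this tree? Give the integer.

The MRCA of isolate_1 and isolate_4 is the root of the tree.
From isolate_1 up to that node: 2 branches. From isolate_4 up to the same node: 4 branches. Total: 2 + 4 = 6.

6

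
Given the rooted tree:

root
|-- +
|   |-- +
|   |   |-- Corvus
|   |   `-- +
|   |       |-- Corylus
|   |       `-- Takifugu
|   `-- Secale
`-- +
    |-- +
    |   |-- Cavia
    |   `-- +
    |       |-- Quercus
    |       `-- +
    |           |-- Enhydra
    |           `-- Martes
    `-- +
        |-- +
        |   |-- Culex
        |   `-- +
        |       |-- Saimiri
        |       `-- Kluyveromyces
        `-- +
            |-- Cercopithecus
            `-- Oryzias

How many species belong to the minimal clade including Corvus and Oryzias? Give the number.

The MRCA of Corvus and Oryzias is the root, so the clade is the entire tree.
That clade contains 13 terminal taxa: Cavia, Cercopithecus, Corvus, Corylus, Culex, Enhydra, Kluyveromyces, Martes, Oryzias, Quercus, Saimiri, Secale, Takifugu.

13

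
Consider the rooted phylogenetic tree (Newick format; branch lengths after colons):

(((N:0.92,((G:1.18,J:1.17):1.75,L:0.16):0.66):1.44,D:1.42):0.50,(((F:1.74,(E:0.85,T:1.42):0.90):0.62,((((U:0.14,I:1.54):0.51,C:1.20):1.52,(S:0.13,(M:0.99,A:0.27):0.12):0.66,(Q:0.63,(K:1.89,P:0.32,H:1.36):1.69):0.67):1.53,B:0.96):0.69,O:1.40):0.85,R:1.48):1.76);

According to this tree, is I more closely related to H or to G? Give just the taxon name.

The MRCA of I and H subtends (((U,I),C),(S,(M,A)),(Q,(K,P,H))) (10 taxa).
The MRCA of I and G is the root, subtending the entire tree (21 taxa).
The first is nested inside the second, so I shares a more recent common ancestor with H.

H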